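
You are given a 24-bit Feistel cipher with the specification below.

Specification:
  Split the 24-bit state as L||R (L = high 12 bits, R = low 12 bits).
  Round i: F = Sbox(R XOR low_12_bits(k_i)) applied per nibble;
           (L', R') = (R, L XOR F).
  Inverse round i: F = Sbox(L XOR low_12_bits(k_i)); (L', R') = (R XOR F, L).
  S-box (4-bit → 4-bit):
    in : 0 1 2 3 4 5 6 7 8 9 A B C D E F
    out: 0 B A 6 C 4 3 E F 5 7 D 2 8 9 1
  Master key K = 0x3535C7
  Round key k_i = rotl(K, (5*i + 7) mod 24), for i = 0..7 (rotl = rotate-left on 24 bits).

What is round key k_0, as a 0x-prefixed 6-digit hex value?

0x9AE39A

K = 0x3535C7
k_0 = rotl(K, (5*0+7) mod 24) = rotl(K, 7) = 0x9AE39A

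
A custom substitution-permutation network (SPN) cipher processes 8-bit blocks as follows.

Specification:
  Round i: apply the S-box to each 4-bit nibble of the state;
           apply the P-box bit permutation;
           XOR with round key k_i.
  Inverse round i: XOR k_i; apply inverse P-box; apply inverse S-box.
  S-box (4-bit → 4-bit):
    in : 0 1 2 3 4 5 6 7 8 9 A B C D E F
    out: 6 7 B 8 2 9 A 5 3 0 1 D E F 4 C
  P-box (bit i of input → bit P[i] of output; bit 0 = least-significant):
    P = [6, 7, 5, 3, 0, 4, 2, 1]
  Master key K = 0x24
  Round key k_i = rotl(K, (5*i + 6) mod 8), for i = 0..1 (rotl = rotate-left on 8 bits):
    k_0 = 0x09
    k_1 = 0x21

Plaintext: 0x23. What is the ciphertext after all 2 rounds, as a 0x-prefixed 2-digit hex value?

0xFC

s_0 = plaintext = 0x23
s_1 = Round(s_0, k_0) = 0x12
s_2 = Round(s_1, k_1) = 0xFC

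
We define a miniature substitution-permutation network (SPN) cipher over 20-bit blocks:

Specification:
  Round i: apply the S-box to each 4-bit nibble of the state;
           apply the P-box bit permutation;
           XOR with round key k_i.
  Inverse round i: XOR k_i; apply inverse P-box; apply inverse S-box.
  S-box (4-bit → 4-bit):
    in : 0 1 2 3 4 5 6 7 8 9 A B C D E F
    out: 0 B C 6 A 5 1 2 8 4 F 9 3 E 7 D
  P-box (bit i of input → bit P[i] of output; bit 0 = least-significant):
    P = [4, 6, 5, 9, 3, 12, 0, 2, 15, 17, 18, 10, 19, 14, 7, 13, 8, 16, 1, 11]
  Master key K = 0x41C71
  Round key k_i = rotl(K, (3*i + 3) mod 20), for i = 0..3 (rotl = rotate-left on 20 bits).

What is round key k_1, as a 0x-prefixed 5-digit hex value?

K = 0x41C71
k_0 = rotl(K, (3*0+3) mod 20) = rotl(K, 3) = 0x0E38A
k_1 = rotl(K, (3*1+3) mod 20) = rotl(K, 6) = 0x71C50

0x71C50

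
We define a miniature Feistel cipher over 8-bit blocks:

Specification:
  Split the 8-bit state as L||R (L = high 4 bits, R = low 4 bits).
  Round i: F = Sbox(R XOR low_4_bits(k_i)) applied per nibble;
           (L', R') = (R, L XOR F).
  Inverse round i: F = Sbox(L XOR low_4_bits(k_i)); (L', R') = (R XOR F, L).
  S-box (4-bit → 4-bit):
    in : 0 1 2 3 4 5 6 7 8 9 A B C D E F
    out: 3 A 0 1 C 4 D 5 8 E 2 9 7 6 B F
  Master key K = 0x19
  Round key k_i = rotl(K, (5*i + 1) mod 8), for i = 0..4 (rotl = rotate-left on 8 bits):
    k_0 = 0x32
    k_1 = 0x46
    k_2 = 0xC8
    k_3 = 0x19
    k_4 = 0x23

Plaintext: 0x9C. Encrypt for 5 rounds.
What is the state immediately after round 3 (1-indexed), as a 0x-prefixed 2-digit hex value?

s_0 = plaintext = 0x9C
s_1 = Round(s_0, k_0) = 0xC2
s_2 = Round(s_1, k_1) = 0x20
s_3 = Round(s_2, k_2) = 0x0A
s_4 = Round(s_3, k_3) = 0xA1
s_5 = Round(s_4, k_4) = 0x1A

0x0A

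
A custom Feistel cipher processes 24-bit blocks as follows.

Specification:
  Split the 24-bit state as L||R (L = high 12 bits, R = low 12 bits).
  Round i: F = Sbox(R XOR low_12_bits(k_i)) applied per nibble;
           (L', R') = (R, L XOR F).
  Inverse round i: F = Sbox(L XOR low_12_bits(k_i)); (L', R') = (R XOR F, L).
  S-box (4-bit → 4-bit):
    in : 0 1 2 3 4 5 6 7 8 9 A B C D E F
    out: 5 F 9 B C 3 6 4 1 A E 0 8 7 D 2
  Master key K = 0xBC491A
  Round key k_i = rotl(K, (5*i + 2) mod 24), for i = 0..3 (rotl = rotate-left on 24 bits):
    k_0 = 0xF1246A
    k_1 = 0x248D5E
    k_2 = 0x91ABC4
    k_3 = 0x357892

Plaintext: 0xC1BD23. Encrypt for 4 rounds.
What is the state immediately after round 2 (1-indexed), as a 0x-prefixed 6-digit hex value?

0x6D1D31

s_0 = plaintext = 0xC1BD23
s_1 = Round(s_0, k_0) = 0xD236D1
s_2 = Round(s_1, k_1) = 0x6D1D31
s_3 = Round(s_2, k_2) = 0xD310F2
s_4 = Round(s_3, k_3) = 0x0F2C54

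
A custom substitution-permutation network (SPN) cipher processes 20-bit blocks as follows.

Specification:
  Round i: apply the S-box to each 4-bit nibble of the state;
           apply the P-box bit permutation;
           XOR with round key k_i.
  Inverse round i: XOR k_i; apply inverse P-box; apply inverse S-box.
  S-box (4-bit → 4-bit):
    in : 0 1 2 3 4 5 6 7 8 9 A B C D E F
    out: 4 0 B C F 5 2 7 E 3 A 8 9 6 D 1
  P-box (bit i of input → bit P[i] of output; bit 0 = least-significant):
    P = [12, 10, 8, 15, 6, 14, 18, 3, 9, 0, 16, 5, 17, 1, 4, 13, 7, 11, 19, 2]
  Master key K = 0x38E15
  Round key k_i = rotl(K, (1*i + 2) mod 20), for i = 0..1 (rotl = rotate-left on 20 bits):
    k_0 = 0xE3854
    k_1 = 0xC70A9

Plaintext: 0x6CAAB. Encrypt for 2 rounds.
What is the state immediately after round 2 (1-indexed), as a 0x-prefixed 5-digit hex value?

s_0 = plaintext = 0x6CAAB
s_1 = Round(s_0, k_0) = 0xCD07D
s_2 = Round(s_1, k_1) = 0x9357F

0x9357F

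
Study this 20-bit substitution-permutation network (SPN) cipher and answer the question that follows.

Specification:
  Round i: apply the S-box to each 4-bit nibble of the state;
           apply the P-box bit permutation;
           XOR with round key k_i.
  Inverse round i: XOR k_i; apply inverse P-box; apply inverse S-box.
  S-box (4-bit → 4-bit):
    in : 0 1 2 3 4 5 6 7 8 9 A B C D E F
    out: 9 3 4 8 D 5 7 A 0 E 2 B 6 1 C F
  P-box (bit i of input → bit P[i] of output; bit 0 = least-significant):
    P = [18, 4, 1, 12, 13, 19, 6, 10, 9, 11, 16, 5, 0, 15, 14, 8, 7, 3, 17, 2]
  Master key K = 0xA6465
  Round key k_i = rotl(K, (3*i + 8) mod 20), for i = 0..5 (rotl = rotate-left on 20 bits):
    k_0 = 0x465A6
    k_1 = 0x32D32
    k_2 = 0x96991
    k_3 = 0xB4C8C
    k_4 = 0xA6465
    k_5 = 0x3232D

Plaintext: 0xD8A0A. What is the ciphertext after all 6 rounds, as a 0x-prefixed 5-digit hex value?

s_0 = plaintext = 0xD8A0A
s_1 = Round(s_0, k_0) = 0x44936
s_2 = Round(s_1, k_1) = 0x46085
s_3 = Round(s_2, k_2) = 0xFAB36
s_4 = Round(s_3, k_3) = 0xDC232
s_5 = Round(s_4, k_4) = 0xBA0E7
s_6 = Round(s_5, k_5) = 0x3B5D1

0x3B5D1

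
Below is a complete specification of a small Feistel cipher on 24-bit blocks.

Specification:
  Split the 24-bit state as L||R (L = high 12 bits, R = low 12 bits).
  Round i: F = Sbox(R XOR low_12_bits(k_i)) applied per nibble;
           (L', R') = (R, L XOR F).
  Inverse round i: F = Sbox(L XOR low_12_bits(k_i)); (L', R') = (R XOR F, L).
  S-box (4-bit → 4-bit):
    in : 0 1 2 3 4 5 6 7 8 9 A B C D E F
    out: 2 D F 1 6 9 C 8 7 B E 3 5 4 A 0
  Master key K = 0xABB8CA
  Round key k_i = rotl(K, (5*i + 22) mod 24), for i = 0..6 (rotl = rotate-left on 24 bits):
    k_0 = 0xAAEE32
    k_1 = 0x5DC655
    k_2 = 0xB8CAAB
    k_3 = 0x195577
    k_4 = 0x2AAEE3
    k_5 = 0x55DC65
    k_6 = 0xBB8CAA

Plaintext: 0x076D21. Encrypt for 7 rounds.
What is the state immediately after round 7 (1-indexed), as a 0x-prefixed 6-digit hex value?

s_0 = plaintext = 0x076D21
s_1 = Round(s_0, k_0) = 0xD211A7
s_2 = Round(s_1, k_1) = 0x1A752E
s_3 = Round(s_2, k_2) = 0x52E1DE
s_4 = Round(s_3, k_3) = 0x1DE3C5
s_5 = Round(s_4, k_4) = 0x3C5522
s_6 = Round(s_5, k_5) = 0x5228AD
s_7 = Round(s_6, k_6) = 0x8AD30A

0x8AD30A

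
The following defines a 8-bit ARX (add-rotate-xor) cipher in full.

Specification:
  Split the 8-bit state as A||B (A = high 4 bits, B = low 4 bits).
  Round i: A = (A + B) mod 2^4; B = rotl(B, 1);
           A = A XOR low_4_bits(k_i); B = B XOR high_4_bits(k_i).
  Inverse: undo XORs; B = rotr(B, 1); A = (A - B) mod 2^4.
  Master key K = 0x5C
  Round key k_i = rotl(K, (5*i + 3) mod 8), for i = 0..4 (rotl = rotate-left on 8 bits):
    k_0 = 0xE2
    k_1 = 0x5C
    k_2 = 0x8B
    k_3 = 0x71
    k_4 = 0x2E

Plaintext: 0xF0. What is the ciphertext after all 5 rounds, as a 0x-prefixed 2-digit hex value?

s_0 = plaintext = 0xF0
s_1 = Round(s_0, k_0) = 0xDE
s_2 = Round(s_1, k_1) = 0x78
s_3 = Round(s_2, k_2) = 0x49
s_4 = Round(s_3, k_3) = 0xC4
s_5 = Round(s_4, k_4) = 0xEA

0xEA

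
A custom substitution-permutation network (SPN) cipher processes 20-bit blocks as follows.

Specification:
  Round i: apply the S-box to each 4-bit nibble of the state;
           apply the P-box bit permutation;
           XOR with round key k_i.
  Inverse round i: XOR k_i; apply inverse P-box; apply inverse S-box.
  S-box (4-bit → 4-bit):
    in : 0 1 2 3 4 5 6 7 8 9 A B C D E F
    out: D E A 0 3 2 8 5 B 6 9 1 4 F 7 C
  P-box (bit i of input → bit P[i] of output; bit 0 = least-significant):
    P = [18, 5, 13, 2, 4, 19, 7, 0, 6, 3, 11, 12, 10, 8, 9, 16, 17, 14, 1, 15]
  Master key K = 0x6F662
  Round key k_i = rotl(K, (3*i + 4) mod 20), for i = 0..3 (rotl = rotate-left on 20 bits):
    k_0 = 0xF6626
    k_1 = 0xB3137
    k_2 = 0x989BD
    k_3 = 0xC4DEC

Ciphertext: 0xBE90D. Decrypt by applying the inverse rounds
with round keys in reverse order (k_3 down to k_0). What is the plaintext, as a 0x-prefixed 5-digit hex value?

0xA391D

s_0 = ciphertext = 0xBE90D
s_1 = InvRound(s_0, k_3) = 0xAABFE
s_2 = InvRound(s_1, k_2) = 0x7FB6C
s_3 = InvRound(s_2, k_1) = 0x1CE8B
s_4 = InvRound(s_3, k_0) = 0xA391D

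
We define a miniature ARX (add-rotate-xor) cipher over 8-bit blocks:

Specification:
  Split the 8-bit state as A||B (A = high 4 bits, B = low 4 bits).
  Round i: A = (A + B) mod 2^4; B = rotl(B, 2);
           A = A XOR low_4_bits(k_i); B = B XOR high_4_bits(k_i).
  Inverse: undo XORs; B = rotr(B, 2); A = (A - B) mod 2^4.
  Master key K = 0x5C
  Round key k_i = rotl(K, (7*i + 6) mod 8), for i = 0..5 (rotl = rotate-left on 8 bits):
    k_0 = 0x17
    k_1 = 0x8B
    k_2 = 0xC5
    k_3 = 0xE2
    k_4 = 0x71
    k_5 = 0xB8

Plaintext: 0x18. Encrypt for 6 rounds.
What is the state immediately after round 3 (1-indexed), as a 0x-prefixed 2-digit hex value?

s_0 = plaintext = 0x18
s_1 = Round(s_0, k_0) = 0xE3
s_2 = Round(s_1, k_1) = 0xA4
s_3 = Round(s_2, k_2) = 0xBD
s_4 = Round(s_3, k_3) = 0xA9
s_5 = Round(s_4, k_4) = 0x21
s_6 = Round(s_5, k_5) = 0xBF

0xBD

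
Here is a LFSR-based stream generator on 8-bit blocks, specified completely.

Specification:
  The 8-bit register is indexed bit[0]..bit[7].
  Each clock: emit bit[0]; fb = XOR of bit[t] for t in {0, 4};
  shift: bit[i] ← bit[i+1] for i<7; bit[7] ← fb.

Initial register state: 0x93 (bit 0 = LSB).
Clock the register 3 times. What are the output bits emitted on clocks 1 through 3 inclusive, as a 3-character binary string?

reg_0 = 0x93
clock 1: out=1, reg = 0x49
clock 2: out=1, reg = 0xA4
clock 3: out=0, reg = 0x52

110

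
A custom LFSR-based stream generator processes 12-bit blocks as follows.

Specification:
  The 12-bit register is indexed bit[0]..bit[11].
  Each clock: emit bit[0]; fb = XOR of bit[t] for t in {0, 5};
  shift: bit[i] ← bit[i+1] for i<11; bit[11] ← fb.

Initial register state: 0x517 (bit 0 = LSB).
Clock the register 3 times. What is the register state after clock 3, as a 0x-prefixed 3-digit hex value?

0xEA2

reg_0 = 0x517
clock 1: out=1, reg = 0xA8B
clock 2: out=1, reg = 0xD45
clock 3: out=1, reg = 0xEA2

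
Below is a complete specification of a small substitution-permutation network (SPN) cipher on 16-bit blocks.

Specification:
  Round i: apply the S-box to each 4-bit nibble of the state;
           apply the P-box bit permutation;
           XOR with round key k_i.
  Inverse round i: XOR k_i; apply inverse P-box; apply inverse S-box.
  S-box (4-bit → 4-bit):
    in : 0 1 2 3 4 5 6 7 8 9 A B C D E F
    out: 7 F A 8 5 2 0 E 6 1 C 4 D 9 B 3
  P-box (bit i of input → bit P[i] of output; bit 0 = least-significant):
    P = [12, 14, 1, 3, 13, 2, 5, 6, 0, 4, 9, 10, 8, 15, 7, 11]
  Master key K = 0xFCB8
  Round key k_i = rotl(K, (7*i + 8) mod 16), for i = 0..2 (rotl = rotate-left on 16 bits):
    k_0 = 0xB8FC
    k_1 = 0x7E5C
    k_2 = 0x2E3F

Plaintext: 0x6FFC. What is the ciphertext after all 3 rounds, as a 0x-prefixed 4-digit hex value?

s_0 = plaintext = 0x6FFC
s_1 = Round(s_0, k_0) = 0x88E3
s_2 = Round(s_1, k_1) = 0xDC80
s_3 = Round(s_2, k_2) = 0x7118

0x7118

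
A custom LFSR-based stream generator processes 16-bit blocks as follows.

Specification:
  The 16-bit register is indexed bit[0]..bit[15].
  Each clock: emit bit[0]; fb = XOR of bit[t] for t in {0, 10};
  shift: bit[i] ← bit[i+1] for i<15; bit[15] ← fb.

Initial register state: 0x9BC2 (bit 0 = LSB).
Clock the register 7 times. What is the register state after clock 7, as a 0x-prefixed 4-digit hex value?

reg_0 = 0x9BC2
clock 1: out=0, reg = 0x4DE1
clock 2: out=1, reg = 0x26F0
clock 3: out=0, reg = 0x9378
clock 4: out=0, reg = 0x49BC
clock 5: out=0, reg = 0x24DE
clock 6: out=0, reg = 0x926F
clock 7: out=1, reg = 0xC937

0xC937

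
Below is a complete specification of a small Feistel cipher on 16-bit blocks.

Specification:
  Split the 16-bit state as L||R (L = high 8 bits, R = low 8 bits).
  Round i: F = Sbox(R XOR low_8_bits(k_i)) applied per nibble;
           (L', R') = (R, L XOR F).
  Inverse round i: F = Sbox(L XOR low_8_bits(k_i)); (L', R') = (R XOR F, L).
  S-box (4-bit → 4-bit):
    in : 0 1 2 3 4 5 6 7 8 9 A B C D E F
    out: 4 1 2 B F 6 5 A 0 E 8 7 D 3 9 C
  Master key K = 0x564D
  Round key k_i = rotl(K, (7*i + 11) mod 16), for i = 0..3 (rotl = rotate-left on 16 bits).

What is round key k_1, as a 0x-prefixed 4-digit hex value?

0x5935

K = 0x564D
k_0 = rotl(K, (7*0+11) mod 16) = rotl(K, 11) = 0x6AB2
k_1 = rotl(K, (7*1+11) mod 16) = rotl(K, 2) = 0x5935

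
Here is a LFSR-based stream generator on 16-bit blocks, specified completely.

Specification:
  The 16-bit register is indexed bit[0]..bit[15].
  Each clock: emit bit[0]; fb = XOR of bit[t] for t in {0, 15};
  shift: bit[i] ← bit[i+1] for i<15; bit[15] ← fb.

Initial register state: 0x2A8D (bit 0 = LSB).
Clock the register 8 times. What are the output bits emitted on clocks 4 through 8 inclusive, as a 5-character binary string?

10001

reg_0 = 0x2A8D
clock 1: out=1, reg = 0x9546
clock 2: out=0, reg = 0xCAA3
clock 3: out=1, reg = 0x6551
clock 4: out=1, reg = 0xB2A8
clock 5: out=0, reg = 0xD954
clock 6: out=0, reg = 0xECAA
clock 7: out=0, reg = 0xF655
clock 8: out=1, reg = 0x7B2A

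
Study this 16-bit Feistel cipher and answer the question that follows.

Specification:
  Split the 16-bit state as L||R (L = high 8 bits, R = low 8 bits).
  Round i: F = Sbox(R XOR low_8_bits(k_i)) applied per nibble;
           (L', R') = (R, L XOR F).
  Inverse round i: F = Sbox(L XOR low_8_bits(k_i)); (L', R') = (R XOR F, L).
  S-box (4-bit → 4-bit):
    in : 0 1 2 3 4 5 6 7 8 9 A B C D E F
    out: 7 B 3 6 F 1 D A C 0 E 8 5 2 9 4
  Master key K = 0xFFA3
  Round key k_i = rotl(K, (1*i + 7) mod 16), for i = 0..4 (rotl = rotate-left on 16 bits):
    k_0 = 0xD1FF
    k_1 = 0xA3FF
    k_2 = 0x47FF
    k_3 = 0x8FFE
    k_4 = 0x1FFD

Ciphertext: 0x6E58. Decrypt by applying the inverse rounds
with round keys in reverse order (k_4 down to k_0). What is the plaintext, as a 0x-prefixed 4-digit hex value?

0x85FC

s_0 = ciphertext = 0x6E58
s_1 = InvRound(s_0, k_4) = 0x5E6E
s_2 = InvRound(s_1, k_3) = 0x895E
s_3 = InvRound(s_2, k_2) = 0xF389
s_4 = InvRound(s_3, k_1) = 0xFCF3
s_5 = InvRound(s_4, k_0) = 0x85FC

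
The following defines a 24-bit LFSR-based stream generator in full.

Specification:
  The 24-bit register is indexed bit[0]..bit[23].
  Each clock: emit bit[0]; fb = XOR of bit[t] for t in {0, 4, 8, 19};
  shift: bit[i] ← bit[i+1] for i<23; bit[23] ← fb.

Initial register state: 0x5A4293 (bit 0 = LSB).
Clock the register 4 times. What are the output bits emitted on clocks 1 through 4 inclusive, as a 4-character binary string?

1100

reg_0 = 0x5A4293
clock 1: out=1, reg = 0xAD2149
clock 2: out=1, reg = 0xD690A4
clock 3: out=0, reg = 0x6B4852
clock 4: out=0, reg = 0x35A429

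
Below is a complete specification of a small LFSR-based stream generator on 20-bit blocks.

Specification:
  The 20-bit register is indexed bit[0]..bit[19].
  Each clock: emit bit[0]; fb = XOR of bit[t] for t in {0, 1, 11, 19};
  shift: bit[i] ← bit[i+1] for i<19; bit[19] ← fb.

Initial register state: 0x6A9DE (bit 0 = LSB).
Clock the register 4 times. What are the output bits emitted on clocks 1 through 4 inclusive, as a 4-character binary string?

reg_0 = 0x6A9DE
clock 1: out=0, reg = 0x354EF
clock 2: out=1, reg = 0x1AA77
clock 3: out=1, reg = 0x8D53B
clock 4: out=1, reg = 0xC6A9D

0111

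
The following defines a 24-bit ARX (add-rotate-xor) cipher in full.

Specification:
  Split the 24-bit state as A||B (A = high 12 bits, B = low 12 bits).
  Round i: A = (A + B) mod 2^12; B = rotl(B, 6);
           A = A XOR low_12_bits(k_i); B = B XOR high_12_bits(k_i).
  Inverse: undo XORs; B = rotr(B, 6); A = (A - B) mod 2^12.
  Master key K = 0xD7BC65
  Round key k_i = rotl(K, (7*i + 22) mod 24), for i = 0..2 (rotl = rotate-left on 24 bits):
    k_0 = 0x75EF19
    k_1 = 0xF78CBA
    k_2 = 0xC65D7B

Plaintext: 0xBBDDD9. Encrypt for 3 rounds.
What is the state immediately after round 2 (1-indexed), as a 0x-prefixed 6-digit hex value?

0xB0253C

s_0 = plaintext = 0xBBDDD9
s_1 = Round(s_0, k_0) = 0x68F129
s_2 = Round(s_1, k_1) = 0xB0253C
s_3 = Round(s_2, k_2) = 0xD45371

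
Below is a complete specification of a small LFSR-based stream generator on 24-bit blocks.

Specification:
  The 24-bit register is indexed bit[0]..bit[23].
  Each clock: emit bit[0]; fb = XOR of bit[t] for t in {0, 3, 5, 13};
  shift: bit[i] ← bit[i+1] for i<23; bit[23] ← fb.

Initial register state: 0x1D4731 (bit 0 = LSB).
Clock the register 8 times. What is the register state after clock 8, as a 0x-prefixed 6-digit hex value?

0x041D47

reg_0 = 0x1D4731
clock 1: out=1, reg = 0x0EA398
clock 2: out=0, reg = 0x0751CC
clock 3: out=0, reg = 0x83A8E6
clock 4: out=0, reg = 0x41D473
clock 5: out=1, reg = 0x20EA39
clock 6: out=1, reg = 0x10751C
clock 7: out=0, reg = 0x083A8E
clock 8: out=0, reg = 0x041D47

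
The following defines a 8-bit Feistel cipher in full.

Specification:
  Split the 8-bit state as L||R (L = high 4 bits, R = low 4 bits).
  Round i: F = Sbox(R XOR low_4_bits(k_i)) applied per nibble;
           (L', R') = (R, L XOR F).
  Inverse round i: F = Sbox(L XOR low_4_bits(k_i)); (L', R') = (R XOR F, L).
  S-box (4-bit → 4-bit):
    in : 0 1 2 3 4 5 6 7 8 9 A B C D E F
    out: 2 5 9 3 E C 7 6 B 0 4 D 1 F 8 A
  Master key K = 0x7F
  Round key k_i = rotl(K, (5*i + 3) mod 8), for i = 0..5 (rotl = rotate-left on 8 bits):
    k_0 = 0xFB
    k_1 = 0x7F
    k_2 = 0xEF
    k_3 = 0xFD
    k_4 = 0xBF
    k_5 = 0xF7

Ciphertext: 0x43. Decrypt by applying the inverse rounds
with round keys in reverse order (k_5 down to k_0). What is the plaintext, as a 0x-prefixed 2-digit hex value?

0xB1

s_0 = ciphertext = 0x43
s_1 = InvRound(s_0, k_5) = 0x04
s_2 = InvRound(s_1, k_4) = 0xE0
s_3 = InvRound(s_2, k_3) = 0x3E
s_4 = InvRound(s_3, k_2) = 0xF3
s_5 = InvRound(s_4, k_1) = 0x1F
s_6 = InvRound(s_5, k_0) = 0xB1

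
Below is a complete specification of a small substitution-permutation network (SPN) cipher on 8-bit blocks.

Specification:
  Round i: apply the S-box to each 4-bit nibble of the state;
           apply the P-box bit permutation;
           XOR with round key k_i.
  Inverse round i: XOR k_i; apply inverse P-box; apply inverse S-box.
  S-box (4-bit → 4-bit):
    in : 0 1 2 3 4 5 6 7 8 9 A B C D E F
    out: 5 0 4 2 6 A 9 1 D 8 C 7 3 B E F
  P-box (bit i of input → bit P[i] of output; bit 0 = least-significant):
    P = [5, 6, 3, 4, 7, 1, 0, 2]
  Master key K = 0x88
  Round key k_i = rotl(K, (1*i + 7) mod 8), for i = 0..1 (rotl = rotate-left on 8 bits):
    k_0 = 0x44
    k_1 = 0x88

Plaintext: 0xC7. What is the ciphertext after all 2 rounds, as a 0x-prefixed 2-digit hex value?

s_0 = plaintext = 0xC7
s_1 = Round(s_0, k_0) = 0xE6
s_2 = Round(s_1, k_1) = 0xBF

0xBF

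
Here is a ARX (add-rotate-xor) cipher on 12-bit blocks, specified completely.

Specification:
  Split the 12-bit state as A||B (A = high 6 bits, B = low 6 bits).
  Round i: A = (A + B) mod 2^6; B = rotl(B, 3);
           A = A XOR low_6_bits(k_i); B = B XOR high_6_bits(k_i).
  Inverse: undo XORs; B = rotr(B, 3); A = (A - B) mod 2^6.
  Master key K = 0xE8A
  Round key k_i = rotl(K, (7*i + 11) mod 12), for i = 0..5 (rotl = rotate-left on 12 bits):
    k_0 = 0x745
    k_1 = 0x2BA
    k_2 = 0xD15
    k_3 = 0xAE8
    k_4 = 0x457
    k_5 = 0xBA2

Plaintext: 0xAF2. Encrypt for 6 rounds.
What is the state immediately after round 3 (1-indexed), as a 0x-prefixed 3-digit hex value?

s_0 = plaintext = 0xAF2
s_1 = Round(s_0, k_0) = 0x60B
s_2 = Round(s_1, k_1) = 0x653
s_3 = Round(s_2, k_2) = 0xE6E
s_4 = Round(s_3, k_3) = 0x3DE
s_5 = Round(s_4, k_4) = 0xEA2
s_6 = Round(s_5, k_5) = 0xFBA

0xE6E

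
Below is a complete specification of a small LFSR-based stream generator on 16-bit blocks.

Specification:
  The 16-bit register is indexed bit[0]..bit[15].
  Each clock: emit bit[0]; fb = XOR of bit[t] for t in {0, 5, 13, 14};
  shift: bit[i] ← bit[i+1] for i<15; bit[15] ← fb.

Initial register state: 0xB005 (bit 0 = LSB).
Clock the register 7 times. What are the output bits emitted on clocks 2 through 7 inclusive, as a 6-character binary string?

010000

reg_0 = 0xB005
clock 1: out=1, reg = 0x5802
clock 2: out=0, reg = 0xAC01
clock 3: out=1, reg = 0x5600
clock 4: out=0, reg = 0xAB00
clock 5: out=0, reg = 0xD580
clock 6: out=0, reg = 0xEAC0
clock 7: out=0, reg = 0x7560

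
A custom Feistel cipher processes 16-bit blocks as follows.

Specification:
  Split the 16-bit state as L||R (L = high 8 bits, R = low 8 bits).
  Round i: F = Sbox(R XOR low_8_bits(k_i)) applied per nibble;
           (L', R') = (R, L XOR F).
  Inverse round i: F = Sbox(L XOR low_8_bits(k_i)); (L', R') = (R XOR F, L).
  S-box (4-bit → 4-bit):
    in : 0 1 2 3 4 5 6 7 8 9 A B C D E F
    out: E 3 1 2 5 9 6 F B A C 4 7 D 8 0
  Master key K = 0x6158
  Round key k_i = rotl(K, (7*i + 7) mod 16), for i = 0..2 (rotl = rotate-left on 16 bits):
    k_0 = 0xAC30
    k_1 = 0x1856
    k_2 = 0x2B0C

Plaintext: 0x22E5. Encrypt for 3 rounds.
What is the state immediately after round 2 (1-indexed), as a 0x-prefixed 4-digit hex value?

s_0 = plaintext = 0x22E5
s_1 = Round(s_0, k_0) = 0xE5FB
s_2 = Round(s_1, k_1) = 0xFB28
s_3 = Round(s_2, k_2) = 0x28EE

0xFB28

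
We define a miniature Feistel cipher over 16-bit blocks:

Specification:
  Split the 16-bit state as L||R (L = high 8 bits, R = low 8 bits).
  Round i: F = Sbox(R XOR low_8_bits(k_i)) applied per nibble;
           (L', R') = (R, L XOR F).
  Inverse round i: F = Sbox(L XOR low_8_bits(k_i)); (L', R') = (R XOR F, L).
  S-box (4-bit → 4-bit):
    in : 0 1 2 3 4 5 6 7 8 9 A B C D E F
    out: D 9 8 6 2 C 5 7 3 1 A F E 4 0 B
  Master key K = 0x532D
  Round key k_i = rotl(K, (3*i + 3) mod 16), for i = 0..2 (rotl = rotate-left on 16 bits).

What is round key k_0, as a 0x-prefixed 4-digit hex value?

K = 0x532D
k_0 = rotl(K, (3*0+3) mod 16) = rotl(K, 3) = 0x996A

0x996A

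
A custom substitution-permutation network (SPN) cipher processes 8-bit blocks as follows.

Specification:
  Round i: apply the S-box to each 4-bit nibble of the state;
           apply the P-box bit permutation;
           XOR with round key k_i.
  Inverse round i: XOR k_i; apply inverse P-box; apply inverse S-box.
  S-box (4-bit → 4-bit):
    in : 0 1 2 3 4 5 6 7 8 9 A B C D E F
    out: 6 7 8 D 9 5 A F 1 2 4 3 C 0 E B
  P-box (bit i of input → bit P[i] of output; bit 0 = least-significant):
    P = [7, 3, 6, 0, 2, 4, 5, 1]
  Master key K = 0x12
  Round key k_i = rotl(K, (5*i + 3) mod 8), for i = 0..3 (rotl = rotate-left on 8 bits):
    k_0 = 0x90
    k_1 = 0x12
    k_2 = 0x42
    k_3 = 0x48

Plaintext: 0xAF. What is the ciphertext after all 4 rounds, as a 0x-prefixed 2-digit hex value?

s_0 = plaintext = 0xAF
s_1 = Round(s_0, k_0) = 0x39
s_2 = Round(s_1, k_1) = 0x3C
s_3 = Round(s_2, k_2) = 0x25
s_4 = Round(s_3, k_3) = 0x8A

0x8A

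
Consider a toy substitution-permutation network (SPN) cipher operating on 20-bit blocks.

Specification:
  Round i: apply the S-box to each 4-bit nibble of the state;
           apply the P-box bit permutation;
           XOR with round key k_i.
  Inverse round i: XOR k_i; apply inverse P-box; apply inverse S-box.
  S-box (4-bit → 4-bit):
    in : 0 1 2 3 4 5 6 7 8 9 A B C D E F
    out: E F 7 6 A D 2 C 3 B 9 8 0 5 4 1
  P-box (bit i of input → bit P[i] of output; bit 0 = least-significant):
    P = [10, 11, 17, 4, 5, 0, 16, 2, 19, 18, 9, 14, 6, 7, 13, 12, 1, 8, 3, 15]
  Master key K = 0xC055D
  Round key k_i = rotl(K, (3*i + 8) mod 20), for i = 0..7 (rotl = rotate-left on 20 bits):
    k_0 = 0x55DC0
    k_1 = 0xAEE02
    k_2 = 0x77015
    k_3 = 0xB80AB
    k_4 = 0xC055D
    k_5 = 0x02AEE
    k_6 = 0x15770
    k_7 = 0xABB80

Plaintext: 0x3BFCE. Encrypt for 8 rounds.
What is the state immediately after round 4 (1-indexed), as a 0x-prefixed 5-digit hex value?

0x349E8

s_0 = plaintext = 0x3BFCE
s_1 = Round(s_0, k_0) = 0xF4CC8
s_2 = Round(s_1, k_1) = 0xAF280
s_3 = Round(s_2, k_2) = 0x9FA66
s_4 = Round(s_3, k_3) = 0x349E8
s_5 = Round(s_4, k_4) = 0x158D5
s_6 = Round(s_5, k_5) = 0xF9F94
s_7 = Round(s_6, k_6) = 0x94F87
s_8 = Round(s_7, k_7) = 0x02A33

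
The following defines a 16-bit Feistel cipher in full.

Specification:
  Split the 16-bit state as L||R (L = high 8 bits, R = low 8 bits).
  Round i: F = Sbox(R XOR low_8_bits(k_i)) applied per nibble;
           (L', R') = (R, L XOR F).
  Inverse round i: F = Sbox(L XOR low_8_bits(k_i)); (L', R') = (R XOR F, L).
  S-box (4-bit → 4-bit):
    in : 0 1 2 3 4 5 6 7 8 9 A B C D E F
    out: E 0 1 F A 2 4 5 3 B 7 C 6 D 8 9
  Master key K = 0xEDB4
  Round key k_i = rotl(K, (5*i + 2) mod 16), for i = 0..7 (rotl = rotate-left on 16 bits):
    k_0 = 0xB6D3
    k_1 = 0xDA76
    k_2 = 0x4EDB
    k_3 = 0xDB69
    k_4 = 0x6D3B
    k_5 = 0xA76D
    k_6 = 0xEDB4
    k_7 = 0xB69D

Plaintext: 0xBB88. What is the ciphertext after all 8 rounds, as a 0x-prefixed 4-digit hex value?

0x7B6B

s_0 = plaintext = 0xBB88
s_1 = Round(s_0, k_0) = 0x8897
s_2 = Round(s_1, k_1) = 0x9708
s_3 = Round(s_2, k_2) = 0x0848
s_4 = Round(s_3, k_3) = 0x4818
s_5 = Round(s_4, k_4) = 0x1857
s_6 = Round(s_5, k_5) = 0x57EF
s_7 = Round(s_6, k_6) = 0xEF7B
s_8 = Round(s_7, k_7) = 0x7B6B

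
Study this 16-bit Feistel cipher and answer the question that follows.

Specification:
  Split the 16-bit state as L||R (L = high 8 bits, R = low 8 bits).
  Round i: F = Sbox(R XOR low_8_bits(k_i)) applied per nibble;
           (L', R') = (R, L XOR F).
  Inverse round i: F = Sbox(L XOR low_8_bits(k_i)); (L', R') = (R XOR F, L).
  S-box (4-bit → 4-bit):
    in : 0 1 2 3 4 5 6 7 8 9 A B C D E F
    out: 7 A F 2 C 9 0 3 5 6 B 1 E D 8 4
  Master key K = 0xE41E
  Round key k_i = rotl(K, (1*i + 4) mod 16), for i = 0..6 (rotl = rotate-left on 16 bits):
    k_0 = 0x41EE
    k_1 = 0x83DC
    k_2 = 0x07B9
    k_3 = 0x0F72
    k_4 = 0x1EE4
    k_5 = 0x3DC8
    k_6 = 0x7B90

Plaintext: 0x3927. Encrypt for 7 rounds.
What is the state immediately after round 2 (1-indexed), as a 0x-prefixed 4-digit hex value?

0xDF55

s_0 = plaintext = 0x3927
s_1 = Round(s_0, k_0) = 0x27DF
s_2 = Round(s_1, k_1) = 0xDF55
s_3 = Round(s_2, k_2) = 0x5551
s_4 = Round(s_3, k_3) = 0x51A7
s_5 = Round(s_4, k_4) = 0xA793
s_6 = Round(s_5, k_5) = 0x9336
s_7 = Round(s_6, k_6) = 0x3623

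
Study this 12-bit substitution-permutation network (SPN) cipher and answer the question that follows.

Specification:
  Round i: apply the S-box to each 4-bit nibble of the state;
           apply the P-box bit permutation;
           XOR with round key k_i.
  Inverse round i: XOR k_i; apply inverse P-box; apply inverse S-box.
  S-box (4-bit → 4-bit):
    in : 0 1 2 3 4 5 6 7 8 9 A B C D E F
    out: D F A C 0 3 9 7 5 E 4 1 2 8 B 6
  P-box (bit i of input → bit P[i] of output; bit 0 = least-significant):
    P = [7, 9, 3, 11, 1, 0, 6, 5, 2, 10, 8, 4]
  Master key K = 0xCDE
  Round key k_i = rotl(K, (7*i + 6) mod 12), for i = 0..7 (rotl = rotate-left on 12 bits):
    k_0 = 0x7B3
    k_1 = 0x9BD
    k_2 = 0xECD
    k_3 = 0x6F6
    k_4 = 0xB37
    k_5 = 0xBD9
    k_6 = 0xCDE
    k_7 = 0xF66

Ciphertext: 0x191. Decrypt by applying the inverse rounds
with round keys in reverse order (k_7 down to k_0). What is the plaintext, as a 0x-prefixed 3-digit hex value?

0xF7C

s_0 = ciphertext = 0x191
s_1 = InvRound(s_0, k_7) = 0xE1E
s_2 = InvRound(s_1, k_6) = 0x4A5
s_3 = InvRound(s_2, k_5) = 0x139
s_4 = InvRound(s_3, k_4) = 0xBB9
s_5 = InvRound(s_4, k_3) = 0x773
s_6 = InvRound(s_5, k_2) = 0x060
s_7 = InvRound(s_6, k_1) = 0x0F0
s_8 = InvRound(s_7, k_0) = 0xF7C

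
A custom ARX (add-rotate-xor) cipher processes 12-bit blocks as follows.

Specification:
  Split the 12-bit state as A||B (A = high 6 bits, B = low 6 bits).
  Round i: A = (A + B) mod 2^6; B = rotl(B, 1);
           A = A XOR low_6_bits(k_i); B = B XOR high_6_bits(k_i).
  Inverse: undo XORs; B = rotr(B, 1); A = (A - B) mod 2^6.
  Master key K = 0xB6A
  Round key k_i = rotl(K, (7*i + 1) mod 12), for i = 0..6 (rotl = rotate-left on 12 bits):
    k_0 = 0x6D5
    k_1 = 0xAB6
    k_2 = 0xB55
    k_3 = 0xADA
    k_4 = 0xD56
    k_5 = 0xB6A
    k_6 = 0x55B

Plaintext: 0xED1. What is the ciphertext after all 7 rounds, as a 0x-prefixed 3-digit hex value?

0x9F3

s_0 = plaintext = 0xED1
s_1 = Round(s_0, k_0) = 0x679
s_2 = Round(s_1, k_1) = 0x919
s_3 = Round(s_2, k_2) = 0xA1F
s_4 = Round(s_3, k_3) = 0x755
s_5 = Round(s_4, k_4) = 0x91F
s_6 = Round(s_5, k_5) = 0xA53
s_7 = Round(s_6, k_6) = 0x9F3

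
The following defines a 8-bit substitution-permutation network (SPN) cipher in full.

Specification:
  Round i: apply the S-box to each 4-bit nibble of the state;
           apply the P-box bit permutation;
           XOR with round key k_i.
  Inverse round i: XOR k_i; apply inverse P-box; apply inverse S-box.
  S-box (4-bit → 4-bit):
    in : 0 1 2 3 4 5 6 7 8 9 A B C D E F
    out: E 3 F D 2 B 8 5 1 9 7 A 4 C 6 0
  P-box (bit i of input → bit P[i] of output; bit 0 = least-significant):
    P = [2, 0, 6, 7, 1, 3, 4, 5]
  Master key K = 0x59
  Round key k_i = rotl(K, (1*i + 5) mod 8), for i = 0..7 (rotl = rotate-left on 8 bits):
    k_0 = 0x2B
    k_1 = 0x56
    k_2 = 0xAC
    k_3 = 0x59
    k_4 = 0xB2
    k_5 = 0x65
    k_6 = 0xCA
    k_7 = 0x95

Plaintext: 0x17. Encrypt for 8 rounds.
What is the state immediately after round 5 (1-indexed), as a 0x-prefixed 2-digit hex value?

s_0 = plaintext = 0x17
s_1 = Round(s_0, k_0) = 0x65
s_2 = Round(s_1, k_1) = 0xF3
s_3 = Round(s_2, k_2) = 0x68
s_4 = Round(s_3, k_3) = 0x7D
s_5 = Round(s_4, k_4) = 0x60
s_6 = Round(s_5, k_5) = 0x84
s_7 = Round(s_6, k_6) = 0xC9
s_8 = Round(s_7, k_7) = 0x01

0x60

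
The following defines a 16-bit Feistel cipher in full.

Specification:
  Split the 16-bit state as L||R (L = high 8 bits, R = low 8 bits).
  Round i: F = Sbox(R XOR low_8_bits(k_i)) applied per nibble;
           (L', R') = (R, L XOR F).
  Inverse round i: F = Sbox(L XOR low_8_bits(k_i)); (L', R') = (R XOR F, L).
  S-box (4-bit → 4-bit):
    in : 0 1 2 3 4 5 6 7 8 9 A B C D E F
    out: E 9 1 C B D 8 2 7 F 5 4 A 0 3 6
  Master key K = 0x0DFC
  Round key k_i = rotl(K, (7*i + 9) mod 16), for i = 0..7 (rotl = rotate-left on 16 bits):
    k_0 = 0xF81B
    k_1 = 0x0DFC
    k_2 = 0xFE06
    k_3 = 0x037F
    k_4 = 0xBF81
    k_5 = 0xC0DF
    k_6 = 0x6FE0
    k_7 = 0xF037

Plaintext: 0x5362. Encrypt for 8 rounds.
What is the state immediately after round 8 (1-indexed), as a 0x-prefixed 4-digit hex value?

s_0 = plaintext = 0x5362
s_1 = Round(s_0, k_0) = 0x627C
s_2 = Round(s_1, k_1) = 0x7C1C
s_3 = Round(s_2, k_2) = 0x1CE9
s_4 = Round(s_3, k_3) = 0xE9E4
s_5 = Round(s_4, k_4) = 0xE464
s_6 = Round(s_5, k_5) = 0x64A0
s_7 = Round(s_6, k_6) = 0xA0DA
s_8 = Round(s_7, k_7) = 0xDA90

0xDA90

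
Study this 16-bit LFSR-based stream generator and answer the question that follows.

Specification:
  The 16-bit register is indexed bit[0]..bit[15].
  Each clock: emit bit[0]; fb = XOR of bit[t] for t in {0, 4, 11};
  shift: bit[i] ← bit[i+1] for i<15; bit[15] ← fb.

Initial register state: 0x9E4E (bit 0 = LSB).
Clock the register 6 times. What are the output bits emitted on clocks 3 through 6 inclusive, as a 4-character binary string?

reg_0 = 0x9E4E
clock 1: out=0, reg = 0xCF27
clock 2: out=1, reg = 0x6793
clock 3: out=1, reg = 0x33C9
clock 4: out=1, reg = 0x99E4
clock 5: out=0, reg = 0xCCF2
clock 6: out=0, reg = 0x6679

1100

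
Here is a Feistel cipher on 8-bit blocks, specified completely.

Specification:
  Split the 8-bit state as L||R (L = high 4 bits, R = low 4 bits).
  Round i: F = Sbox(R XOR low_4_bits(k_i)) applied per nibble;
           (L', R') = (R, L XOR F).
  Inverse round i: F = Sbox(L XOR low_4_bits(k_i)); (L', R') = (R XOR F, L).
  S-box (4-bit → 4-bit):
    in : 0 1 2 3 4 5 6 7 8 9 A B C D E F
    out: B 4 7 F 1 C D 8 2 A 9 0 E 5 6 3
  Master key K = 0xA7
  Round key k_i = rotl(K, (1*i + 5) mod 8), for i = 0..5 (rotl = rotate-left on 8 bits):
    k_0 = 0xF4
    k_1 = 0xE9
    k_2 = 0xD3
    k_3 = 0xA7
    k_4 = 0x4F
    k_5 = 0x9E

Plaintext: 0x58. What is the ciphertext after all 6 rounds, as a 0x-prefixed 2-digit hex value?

0xD7

s_0 = plaintext = 0x58
s_1 = Round(s_0, k_0) = 0x8B
s_2 = Round(s_1, k_1) = 0xBF
s_3 = Round(s_2, k_2) = 0xF5
s_4 = Round(s_3, k_3) = 0x58
s_5 = Round(s_4, k_4) = 0x8D
s_6 = Round(s_5, k_5) = 0xD7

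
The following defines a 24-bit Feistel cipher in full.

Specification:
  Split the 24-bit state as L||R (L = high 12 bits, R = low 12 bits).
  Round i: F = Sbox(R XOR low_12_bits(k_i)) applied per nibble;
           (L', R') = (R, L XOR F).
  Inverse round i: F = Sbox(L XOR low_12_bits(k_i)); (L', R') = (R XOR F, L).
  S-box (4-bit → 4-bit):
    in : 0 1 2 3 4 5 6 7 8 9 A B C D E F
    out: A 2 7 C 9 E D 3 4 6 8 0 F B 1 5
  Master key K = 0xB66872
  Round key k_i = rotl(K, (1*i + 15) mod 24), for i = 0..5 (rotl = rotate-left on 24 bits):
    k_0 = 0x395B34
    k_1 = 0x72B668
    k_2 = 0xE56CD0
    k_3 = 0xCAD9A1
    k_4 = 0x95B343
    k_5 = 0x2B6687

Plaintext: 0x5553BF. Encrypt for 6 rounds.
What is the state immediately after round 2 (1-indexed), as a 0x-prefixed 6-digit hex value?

s_0 = plaintext = 0x5553BF
s_1 = Round(s_0, k_0) = 0x3BF115
s_2 = Round(s_1, k_1) = 0x115084
s_3 = Round(s_2, k_2) = 0x084EFC
s_4 = Round(s_3, k_3) = 0xEFC36F
s_5 = Round(s_4, k_4) = 0x36F483
s_6 = Round(s_5, k_5) = 0x4834C6

0x115084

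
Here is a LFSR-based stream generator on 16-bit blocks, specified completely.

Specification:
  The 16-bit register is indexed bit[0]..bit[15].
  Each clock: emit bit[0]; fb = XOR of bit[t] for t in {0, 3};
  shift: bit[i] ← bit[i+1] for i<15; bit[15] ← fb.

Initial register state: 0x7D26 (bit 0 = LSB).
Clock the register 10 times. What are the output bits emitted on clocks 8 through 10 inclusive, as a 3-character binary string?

010

reg_0 = 0x7D26
clock 1: out=0, reg = 0x3E93
clock 2: out=1, reg = 0x9F49
clock 3: out=1, reg = 0x4FA4
clock 4: out=0, reg = 0x27D2
clock 5: out=0, reg = 0x13E9
clock 6: out=1, reg = 0x09F4
clock 7: out=0, reg = 0x04FA
clock 8: out=0, reg = 0x827D
clock 9: out=1, reg = 0x413E
clock 10: out=0, reg = 0xA09F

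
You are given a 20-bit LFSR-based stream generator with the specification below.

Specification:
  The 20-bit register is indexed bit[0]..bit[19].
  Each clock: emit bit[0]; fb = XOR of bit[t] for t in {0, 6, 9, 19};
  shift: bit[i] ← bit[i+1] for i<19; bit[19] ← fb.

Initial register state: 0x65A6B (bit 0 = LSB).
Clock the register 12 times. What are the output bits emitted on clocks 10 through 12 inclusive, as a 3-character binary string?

reg_0 = 0x65A6B
clock 1: out=1, reg = 0xB2D35
clock 2: out=1, reg = 0x5969A
clock 3: out=0, reg = 0xACB4D
clock 4: out=1, reg = 0x565A6
clock 5: out=0, reg = 0x2B2D3
clock 6: out=1, reg = 0x95969
clock 7: out=1, reg = 0xCACB4
clock 8: out=0, reg = 0xE565A
clock 9: out=0, reg = 0xF2B2D
clock 10: out=1, reg = 0xF9596
clock 11: out=0, reg = 0xFCACB
clock 12: out=1, reg = 0x7E565

101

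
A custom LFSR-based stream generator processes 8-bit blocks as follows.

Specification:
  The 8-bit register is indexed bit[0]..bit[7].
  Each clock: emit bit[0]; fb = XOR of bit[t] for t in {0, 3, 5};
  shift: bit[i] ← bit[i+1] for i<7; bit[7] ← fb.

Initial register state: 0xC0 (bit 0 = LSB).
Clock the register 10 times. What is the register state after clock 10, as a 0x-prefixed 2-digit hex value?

reg_0 = 0xC0
clock 1: out=0, reg = 0x60
clock 2: out=0, reg = 0xB0
clock 3: out=0, reg = 0xD8
clock 4: out=0, reg = 0xEC
clock 5: out=0, reg = 0x76
clock 6: out=0, reg = 0xBB
clock 7: out=1, reg = 0xDD
clock 8: out=1, reg = 0x6E
clock 9: out=0, reg = 0x37
clock 10: out=1, reg = 0x1B

0x1B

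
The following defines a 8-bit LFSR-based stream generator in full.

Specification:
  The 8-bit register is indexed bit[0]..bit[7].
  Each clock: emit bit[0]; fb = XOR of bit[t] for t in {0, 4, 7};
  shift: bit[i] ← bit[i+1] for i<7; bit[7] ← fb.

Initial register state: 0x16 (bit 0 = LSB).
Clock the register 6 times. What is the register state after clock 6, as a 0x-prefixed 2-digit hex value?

reg_0 = 0x16
clock 1: out=0, reg = 0x8B
clock 2: out=1, reg = 0x45
clock 3: out=1, reg = 0xA2
clock 4: out=0, reg = 0xD1
clock 5: out=1, reg = 0xE8
clock 6: out=0, reg = 0xF4

0xF4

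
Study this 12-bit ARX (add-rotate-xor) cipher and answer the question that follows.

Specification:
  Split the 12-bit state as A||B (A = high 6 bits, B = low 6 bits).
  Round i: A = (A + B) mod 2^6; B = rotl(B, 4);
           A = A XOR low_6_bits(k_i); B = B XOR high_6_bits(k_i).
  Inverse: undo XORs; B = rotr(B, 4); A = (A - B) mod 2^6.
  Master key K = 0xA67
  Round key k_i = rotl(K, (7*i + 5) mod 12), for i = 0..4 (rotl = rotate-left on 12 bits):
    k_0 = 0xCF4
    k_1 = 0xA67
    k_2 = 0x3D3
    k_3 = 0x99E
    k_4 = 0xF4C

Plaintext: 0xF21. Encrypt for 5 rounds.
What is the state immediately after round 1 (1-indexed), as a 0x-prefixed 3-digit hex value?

0xA6B

s_0 = plaintext = 0xF21
s_1 = Round(s_0, k_0) = 0xA6B
s_2 = Round(s_1, k_1) = 0xCD3
s_3 = Round(s_2, k_2) = 0x57B
s_4 = Round(s_3, k_3) = 0x398
s_5 = Round(s_4, k_4) = 0xABB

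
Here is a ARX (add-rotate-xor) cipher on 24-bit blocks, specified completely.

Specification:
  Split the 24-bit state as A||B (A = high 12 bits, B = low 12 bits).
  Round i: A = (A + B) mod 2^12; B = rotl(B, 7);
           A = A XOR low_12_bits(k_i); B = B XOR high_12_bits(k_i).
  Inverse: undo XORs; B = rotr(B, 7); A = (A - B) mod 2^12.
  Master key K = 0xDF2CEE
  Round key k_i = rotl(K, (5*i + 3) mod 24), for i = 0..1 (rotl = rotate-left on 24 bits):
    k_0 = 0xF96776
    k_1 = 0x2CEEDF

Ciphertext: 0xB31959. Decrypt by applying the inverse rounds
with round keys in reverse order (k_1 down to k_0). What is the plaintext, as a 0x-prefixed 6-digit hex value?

s_0 = ciphertext = 0xB31959
s_1 = InvRound(s_0, k_1) = 0x2F72F7
s_2 = InvRound(s_1, k_0) = 0x947C3A

0x947C3A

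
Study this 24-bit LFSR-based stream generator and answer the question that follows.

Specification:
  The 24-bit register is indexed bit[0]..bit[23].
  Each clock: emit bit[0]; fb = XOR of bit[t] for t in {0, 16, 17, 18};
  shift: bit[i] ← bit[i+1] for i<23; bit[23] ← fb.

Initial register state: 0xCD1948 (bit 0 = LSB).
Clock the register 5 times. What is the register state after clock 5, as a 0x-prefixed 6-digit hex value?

0x8668CA

reg_0 = 0xCD1948
clock 1: out=0, reg = 0x668CA4
clock 2: out=0, reg = 0x334652
clock 3: out=0, reg = 0x19A329
clock 4: out=1, reg = 0x0CD194
clock 5: out=0, reg = 0x8668CA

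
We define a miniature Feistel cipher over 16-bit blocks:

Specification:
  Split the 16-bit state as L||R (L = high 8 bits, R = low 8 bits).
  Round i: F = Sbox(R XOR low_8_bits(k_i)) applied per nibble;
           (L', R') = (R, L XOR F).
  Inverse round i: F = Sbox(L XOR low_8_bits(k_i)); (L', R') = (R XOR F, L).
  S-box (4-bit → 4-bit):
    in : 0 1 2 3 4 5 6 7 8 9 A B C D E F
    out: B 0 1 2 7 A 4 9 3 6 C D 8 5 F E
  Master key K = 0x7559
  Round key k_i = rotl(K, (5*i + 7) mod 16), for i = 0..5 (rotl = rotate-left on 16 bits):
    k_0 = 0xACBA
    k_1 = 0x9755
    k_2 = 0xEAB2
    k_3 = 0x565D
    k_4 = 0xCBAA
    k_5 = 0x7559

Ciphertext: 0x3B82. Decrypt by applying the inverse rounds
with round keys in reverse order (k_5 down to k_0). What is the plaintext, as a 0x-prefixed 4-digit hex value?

s_0 = ciphertext = 0x3B82
s_1 = InvRound(s_0, k_5) = 0xC33B
s_2 = InvRound(s_1, k_4) = 0x7DC3
s_3 = InvRound(s_2, k_3) = 0xD87D
s_4 = InvRound(s_3, k_2) = 0x31D8
s_5 = InvRound(s_4, k_1) = 0x9F31
s_6 = InvRound(s_5, k_0) = 0x2B9F

0x2B9F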